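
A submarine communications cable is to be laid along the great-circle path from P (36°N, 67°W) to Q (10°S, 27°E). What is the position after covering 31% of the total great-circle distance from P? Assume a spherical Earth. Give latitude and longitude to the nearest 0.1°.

≈ (27.6°N, 32.0°W)

From cos δ = sin φ₁ sin φ₂ + cos φ₁ cos φ₂ cos Δλ, the central angle is δ ≈ 1.729 rad (99.1°).
Interpolate at f = 0.31 with slerp weights a = sin((1−f)δ)/sin δ ≈ 0.941, b = sin(fδ)/sin δ ≈ 0.517.
p = a·p₁ + b·p₂ ≈ (0.751, -0.470, 0.463); φ = arcsin(p_z) ≈ 27.61°, λ = atan2(p_y, p_x) ≈ -32.01°.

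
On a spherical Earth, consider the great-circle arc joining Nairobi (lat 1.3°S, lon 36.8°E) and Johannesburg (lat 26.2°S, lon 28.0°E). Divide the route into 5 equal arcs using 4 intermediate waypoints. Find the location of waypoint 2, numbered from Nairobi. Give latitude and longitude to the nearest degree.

≈ lat 11°S, lon 33°E

Write both endpoints as unit vectors p₁, p₂ with components (cos φ cos λ, cos φ sin λ, sin φ).
The central angle between the endpoints is δ = arccos(p₁·p₂) ≈ 0.459 rad (26.3°).
Interpolate at f = 2/5 with slerp weights a = sin((1−f)δ)/sin δ ≈ 0.614, b = sin(fδ)/sin δ ≈ 0.412.
p = a·p₁ + b·p₂ ≈ (0.818, 0.541, -0.196); φ = arcsin(p_z) ≈ -11.29°, λ = atan2(p_y, p_x) ≈ 33.49°.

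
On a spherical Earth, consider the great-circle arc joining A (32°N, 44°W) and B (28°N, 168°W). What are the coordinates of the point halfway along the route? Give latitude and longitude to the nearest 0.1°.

Write both endpoints as unit vectors p₁, p₂ with components (cos φ cos λ, cos φ sin λ, sin φ).
The central angle between the endpoints is δ = arccos(p₁·p₂) ≈ 1.742 rad (99.8°).
Interpolate at f = 1/2 with slerp weights a = sin((1−f)δ)/sin δ ≈ 0.776, b = sin(fδ)/sin δ ≈ 0.776.
p = a·p₁ + b·p₂ ≈ (-0.197, -0.600, 0.776); φ = arcsin(p_z) ≈ 50.86°, λ = atan2(p_y, p_x) ≈ -108.17°.

≈ (50.9°N, 108.2°W)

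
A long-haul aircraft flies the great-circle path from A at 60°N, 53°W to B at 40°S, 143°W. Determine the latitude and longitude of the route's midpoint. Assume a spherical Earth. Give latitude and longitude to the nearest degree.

Convert each endpoint to a unit vector on the sphere (x = cos φ cos λ, y = cos φ sin λ, z = sin φ).
The central angle between the endpoints is δ = arccos(p₁·p₂) ≈ 2.161 rad (123.8°).
Interpolate at f = 1/2 with slerp weights a = sin((1−f)δ)/sin δ ≈ 1.062, b = sin(fδ)/sin δ ≈ 1.062.
p = a·p₁ + b·p₂ ≈ (-0.330, -0.914, 0.237); φ = arcsin(p_z) ≈ 13.71°, λ = atan2(p_y, p_x) ≈ -109.87°.

≈ 14°N, 110°W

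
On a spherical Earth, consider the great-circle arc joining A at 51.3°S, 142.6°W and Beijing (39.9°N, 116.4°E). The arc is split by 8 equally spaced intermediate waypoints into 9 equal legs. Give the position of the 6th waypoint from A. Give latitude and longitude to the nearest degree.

≈ 8°N, 147°E

The haversine formula gives a central angle δ ≈ 2.204 rad (126.3°) between the endpoints.
Interpolate at f = 6/9 with slerp weights a = sin((1−f)δ)/sin δ ≈ 0.832, b = sin(fδ)/sin δ ≈ 1.235.
p = a·p₁ + b·p₂ ≈ (-0.834, 0.532, 0.143); φ = arcsin(p_z) ≈ 8.20°, λ = atan2(p_y, p_x) ≈ 147.46°.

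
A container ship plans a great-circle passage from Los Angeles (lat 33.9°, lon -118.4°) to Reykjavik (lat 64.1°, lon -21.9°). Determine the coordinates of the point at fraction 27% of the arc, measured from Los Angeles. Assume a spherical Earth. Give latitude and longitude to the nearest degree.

≈ lat 48°, lon -106°

Write both endpoints as unit vectors p₁, p₂ with components (cos φ cos λ, cos φ sin λ, sin φ).
The central angle between the endpoints is δ = arccos(p₁·p₂) ≈ 1.092 rad (62.6°).
Interpolate at f = 0.27 with slerp weights a = sin((1−f)δ)/sin δ ≈ 0.806, b = sin(fδ)/sin δ ≈ 0.327.
p = a·p₁ + b·p₂ ≈ (-0.186, -0.642, 0.744); φ = arcsin(p_z) ≈ 48.08°, λ = atan2(p_y, p_x) ≈ -106.12°.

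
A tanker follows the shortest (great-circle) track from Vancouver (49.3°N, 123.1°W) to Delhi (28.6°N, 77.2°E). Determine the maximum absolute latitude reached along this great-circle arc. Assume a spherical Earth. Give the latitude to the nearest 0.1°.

≈ 78.4°N

The great circle lies in the plane with unit normal n̂ = (p₁ × p₂)/|p₁ × p₂|.
Here n̂_z ≈ -0.202; the vertex latitude is φ_max = arccos|n̂_z| ≈ 78.4°.
Check via Clairaut: cos φ_max = |cos φ₁| · sin C = cos(49.3°)·sin(18.0°) ≈ 0.202, again giving ≈ 78.4°.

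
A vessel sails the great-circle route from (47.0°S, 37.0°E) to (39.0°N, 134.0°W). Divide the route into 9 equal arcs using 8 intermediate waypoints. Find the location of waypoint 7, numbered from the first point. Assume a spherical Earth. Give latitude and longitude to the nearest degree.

Convert each endpoint to a unit vector on the sphere (x = cos φ cos λ, y = cos φ sin λ, z = sin φ).
The central angle between the endpoints is δ = arccos(p₁·p₂) ≈ 2.961 rad (169.7°).
Interpolate at f = 7/9 with slerp weights a = sin((1−f)δ)/sin δ ≈ 3.405, b = sin(fδ)/sin δ ≈ 4.141.
p = a·p₁ + b·p₂ ≈ (-0.381, -0.917, 0.116); φ = arcsin(p_z) ≈ 6.64°, λ = atan2(p_y, p_x) ≈ -112.55°.

≈ (7°N, 113°W)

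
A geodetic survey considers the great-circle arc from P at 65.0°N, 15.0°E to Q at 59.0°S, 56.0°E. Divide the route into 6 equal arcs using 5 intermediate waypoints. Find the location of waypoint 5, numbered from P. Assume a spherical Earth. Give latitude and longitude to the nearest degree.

Convert each endpoint to a unit vector on the sphere (x = cos φ cos λ, y = cos φ sin λ, z = sin φ).
The central angle between the endpoints is δ = arccos(p₁·p₂) ≈ 2.230 rad (127.8°).
Interpolate at f = 5/6 with slerp weights a = sin((1−f)δ)/sin δ ≈ 0.459, b = sin(fδ)/sin δ ≈ 1.213.
p = a·p₁ + b·p₂ ≈ (0.537, 0.568, -0.623); φ = arcsin(p_z) ≈ -38.57°, λ = atan2(p_y, p_x) ≈ 46.62°.

≈ 39°S, 47°E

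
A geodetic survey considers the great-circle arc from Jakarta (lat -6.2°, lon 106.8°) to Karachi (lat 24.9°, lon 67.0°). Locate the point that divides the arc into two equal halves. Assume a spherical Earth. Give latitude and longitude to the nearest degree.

≈ lat 10°, lon 88°

Convert each endpoint to a unit vector on the sphere (x = cos φ cos λ, y = cos φ sin λ, z = sin φ).
The central angle between the endpoints is δ = arccos(p₁·p₂) ≈ 0.867 rad (49.7°).
Interpolate at f = 1/2 with slerp weights a = sin((1−f)δ)/sin δ ≈ 0.551, b = sin(fδ)/sin δ ≈ 0.551.
p = a·p₁ + b·p₂ ≈ (0.037, 0.984, 0.172); φ = arcsin(p_z) ≈ 9.93°, λ = atan2(p_y, p_x) ≈ 87.85°.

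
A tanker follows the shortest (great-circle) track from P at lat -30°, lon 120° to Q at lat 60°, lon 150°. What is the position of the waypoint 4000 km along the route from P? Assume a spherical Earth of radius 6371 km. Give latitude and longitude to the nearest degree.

≈ lat 5°, lon 128°

Write both endpoints as unit vectors p₁, p₂ with components (cos φ cos λ, cos φ sin λ, sin φ).
The central angle between the endpoints is δ = arccos(p₁·p₂) ≈ 1.629 rad (93.3°). The total great-circle distance is δ·R ≈ 1.629 × 6371 ≈ 10377 km, so the target fraction is f = 4000/10377 ≈ 0.385.
Interpolate at f ≈ 0.385 with slerp weights a = sin((1−f)δ)/sin δ ≈ 0.843, b = sin(fδ)/sin δ ≈ 0.588.
p = a·p₁ + b·p₂ ≈ (-0.620, 0.780, 0.088); φ = arcsin(p_z) ≈ 5.04°, λ = atan2(p_y, p_x) ≈ 128.49°.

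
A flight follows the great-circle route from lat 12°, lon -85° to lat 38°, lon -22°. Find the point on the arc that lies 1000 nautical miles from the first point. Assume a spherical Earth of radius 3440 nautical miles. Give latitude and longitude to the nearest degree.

Convert each endpoint to a unit vector on the sphere (x = cos φ cos λ, y = cos φ sin λ, z = sin φ).
The central angle between the endpoints is δ = arccos(p₁·p₂) ≈ 1.072 rad (61.4°). The total great-circle distance is δ·R ≈ 1.072 × 3440 ≈ 3689 nmi, so the target fraction is f = 1000/3689 ≈ 0.271.
Interpolate at f ≈ 0.271 with slerp weights a = sin((1−f)δ)/sin δ ≈ 0.802, b = sin(fδ)/sin δ ≈ 0.326.
p = a·p₁ + b·p₂ ≈ (0.307, -0.878, 0.368); φ = arcsin(p_z) ≈ 21.57°, λ = atan2(p_y, p_x) ≈ -70.74°.

≈ lat 22°, lon -71°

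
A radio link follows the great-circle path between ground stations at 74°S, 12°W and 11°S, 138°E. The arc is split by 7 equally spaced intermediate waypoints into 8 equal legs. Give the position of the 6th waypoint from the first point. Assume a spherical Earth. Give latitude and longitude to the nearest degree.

From cos δ = sin φ₁ sin φ₂ + cos φ₁ cos φ₂ cos Δλ, the central angle is δ ≈ 1.622 rad (92.9°).
Interpolate at f = 6/8 with slerp weights a = sin((1−f)δ)/sin δ ≈ 0.395, b = sin(fδ)/sin δ ≈ 0.939.
p = a·p₁ + b·p₂ ≈ (-0.579, 0.594, -0.559); φ = arcsin(p_z) ≈ -33.97°, λ = atan2(p_y, p_x) ≈ 134.24°.

≈ 34°S, 134°E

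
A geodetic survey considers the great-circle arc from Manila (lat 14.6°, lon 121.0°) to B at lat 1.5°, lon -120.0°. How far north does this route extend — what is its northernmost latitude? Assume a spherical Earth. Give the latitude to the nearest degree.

The great circle lies in the plane with unit normal n̂ = (p₁ × p₂)/|p₁ × p₂|.
Here n̂_z ≈ +0.954; the vertex latitude is φ_max = arccos|n̂_z| ≈ 17.4°.
Check via Clairaut: cos φ_max = |cos φ₁| · sin C = cos(14.6°)·sin(80.4°) ≈ 0.954, again giving ≈ 17.4°.

≈ 17°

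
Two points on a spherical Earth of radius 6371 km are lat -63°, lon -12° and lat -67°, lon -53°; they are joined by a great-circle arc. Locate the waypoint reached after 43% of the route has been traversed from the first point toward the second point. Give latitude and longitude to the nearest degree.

≈ lat -66°, lon -28°

Convert each endpoint to a unit vector on the sphere (x = cos φ cos λ, y = cos φ sin λ, z = sin φ).
The central angle between the endpoints is δ = arccos(p₁·p₂) ≈ 0.304 rad (17.4°).
Interpolate at f = 0.43 with slerp weights a = sin((1−f)δ)/sin δ ≈ 0.576, b = sin(fδ)/sin δ ≈ 0.435.
p = a·p₁ + b·p₂ ≈ (0.358, -0.190, -0.914); φ = arcsin(p_z) ≈ -66.07°, λ = atan2(p_y, p_x) ≈ -27.98°.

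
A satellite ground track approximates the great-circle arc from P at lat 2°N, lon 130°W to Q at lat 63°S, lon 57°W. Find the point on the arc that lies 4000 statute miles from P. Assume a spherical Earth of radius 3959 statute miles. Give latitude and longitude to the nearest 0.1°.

≈ lat 48.0°S, lon 96.5°W

Write both endpoints as unit vectors p₁, p₂ with components (cos φ cos λ, cos φ sin λ, sin φ).
The central angle between the endpoints is δ = arccos(p₁·p₂) ≈ 1.469 rad (84.2°). The total great-circle distance is δ·R ≈ 1.469 × 3959 ≈ 5816 mi, so the target fraction is f = 4000/5816 ≈ 0.688.
Interpolate at f ≈ 0.688 with slerp weights a = sin((1−f)δ)/sin δ ≈ 0.445, b = sin(fδ)/sin δ ≈ 0.851.
p = a·p₁ + b·p₂ ≈ (-0.075, -0.665, -0.743); φ = arcsin(p_z) ≈ -48.00°, λ = atan2(p_y, p_x) ≈ -96.47°.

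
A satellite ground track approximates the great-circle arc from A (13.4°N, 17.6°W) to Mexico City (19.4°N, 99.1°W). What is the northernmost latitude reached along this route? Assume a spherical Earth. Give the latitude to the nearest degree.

The great circle lies in the plane with unit normal n̂ = (p₁ × p₂)/|p₁ × p₂|.
Here n̂_z ≈ -0.929; the vertex latitude is φ_max = arccos|n̂_z| ≈ 21.8°.
Check via Clairaut: cos φ_max = |cos φ₁| · sin C = cos(13.4°)·sin(72.7°) ≈ 0.929, again giving ≈ 21.8°.

≈ 22°N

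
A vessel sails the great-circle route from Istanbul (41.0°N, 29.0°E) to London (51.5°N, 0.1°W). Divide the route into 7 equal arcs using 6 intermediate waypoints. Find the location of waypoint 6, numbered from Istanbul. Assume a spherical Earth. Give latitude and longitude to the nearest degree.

Convert each endpoint to a unit vector on the sphere (x = cos φ cos λ, y = cos φ sin λ, z = sin φ).
The central angle between the endpoints is δ = arccos(p₁·p₂) ≈ 0.393 rad (22.5°).
Interpolate at f = 6/7 with slerp weights a = sin((1−f)δ)/sin δ ≈ 0.147, b = sin(fδ)/sin δ ≈ 0.863.
p = a·p₁ + b·p₂ ≈ (0.634, 0.053, 0.772); φ = arcsin(p_z) ≈ 50.49°, λ = atan2(p_y, p_x) ≈ 4.75°.

≈ (50°N, 5°E)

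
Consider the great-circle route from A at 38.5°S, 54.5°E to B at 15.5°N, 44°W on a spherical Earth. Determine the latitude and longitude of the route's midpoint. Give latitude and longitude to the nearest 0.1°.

≈ 17.2°S, 1.6°W

Convert each endpoint to a unit vector on the sphere (x = cos φ cos λ, y = cos φ sin λ, z = sin φ).
The central angle between the endpoints is δ = arccos(p₁·p₂) ≈ 1.852 rad (106.1°).
Interpolate at f = 1/2 with slerp weights a = sin((1−f)δ)/sin δ ≈ 0.832, b = sin(fδ)/sin δ ≈ 0.832.
p = a·p₁ + b·p₂ ≈ (0.955, -0.027, -0.296); φ = arcsin(p_z) ≈ -17.19°, λ = atan2(p_y, p_x) ≈ -1.61°.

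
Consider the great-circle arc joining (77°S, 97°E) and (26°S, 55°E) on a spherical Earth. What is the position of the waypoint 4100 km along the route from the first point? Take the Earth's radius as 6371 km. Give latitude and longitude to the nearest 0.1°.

The haversine formula gives a central angle δ ≈ 0.955 rad (54.7°) between the endpoints. The total great-circle distance is δ·R ≈ 0.955 × 6371 ≈ 6086 km, so the target fraction is f = 4100/6086 ≈ 0.674.
Interpolate at f ≈ 0.674 with slerp weights a = sin((1−f)δ)/sin δ ≈ 0.376, b = sin(fδ)/sin δ ≈ 0.735.
p = a·p₁ + b·p₂ ≈ (0.369, 0.625, -0.688); φ = arcsin(p_z) ≈ -43.49°, λ = atan2(p_y, p_x) ≈ 59.47°.

≈ (43.5°S, 59.5°E)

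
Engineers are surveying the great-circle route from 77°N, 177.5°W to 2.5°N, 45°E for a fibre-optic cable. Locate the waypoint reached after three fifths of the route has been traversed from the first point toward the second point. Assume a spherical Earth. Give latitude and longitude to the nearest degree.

≈ 41°N, 52°E

The haversine formula gives a central angle δ ≈ 1.694 rad (97.1°) between the endpoints.
Interpolate at f = 3/5 with slerp weights a = sin((1−f)δ)/sin δ ≈ 0.632, b = sin(fδ)/sin δ ≈ 0.857.
p = a·p₁ + b·p₂ ≈ (0.463, 0.599, 0.653); φ = arcsin(p_z) ≈ 40.77°, λ = atan2(p_y, p_x) ≈ 52.28°.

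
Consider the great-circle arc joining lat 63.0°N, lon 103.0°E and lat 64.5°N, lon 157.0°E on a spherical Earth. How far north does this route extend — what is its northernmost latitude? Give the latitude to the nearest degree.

The great circle lies in the plane with unit normal n̂ = (p₁ × p₂)/|p₁ × p₂|.
Here n̂_z ≈ +0.401; the vertex latitude is φ_max = arccos|n̂_z| ≈ 66.3°.
Check via Clairaut: cos φ_max = |cos φ₁| · sin C = cos(63.0°)·sin(62.1°) ≈ 0.401, again giving ≈ 66.3°.

≈ 66°N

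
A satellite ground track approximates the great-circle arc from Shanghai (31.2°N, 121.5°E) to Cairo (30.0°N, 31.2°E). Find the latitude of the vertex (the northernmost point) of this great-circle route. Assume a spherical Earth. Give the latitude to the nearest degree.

The great circle lies in the plane with unit normal n̂ = (p₁ × p₂)/|p₁ × p₂|.
Here n̂_z ≈ -0.766; the vertex latitude is φ_max = arccos|n̂_z| ≈ 40.0°.

≈ 40°N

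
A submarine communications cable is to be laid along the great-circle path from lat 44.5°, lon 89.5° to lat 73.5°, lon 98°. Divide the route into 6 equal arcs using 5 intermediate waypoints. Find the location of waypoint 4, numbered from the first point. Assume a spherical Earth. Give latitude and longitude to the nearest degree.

Convert each endpoint to a unit vector on the sphere (x = cos φ cos λ, y = cos φ sin λ, z = sin φ).
The central angle between the endpoints is δ = arccos(p₁·p₂) ≈ 0.511 rad (29.3°).
Interpolate at f = 4/6 with slerp weights a = sin((1−f)δ)/sin δ ≈ 0.347, b = sin(fδ)/sin δ ≈ 0.683.
p = a·p₁ + b·p₂ ≈ (-0.025, 0.439, 0.898); φ = arcsin(p_z) ≈ 63.89°, λ = atan2(p_y, p_x) ≈ 93.24°.

≈ lat 64°, lon 93°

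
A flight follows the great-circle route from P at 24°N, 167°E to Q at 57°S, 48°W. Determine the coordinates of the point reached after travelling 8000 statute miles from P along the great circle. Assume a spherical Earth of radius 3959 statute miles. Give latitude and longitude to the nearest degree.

The haversine formula gives a central angle δ ≈ 2.417 rad (138.5°) between the endpoints. The total great-circle distance is δ·R ≈ 2.417 × 3959 ≈ 9568 mi, so the target fraction is f = 8000/9568 ≈ 0.836.
Interpolate at f ≈ 0.836 with slerp weights a = sin((1−f)δ)/sin δ ≈ 0.582, b = sin(fδ)/sin δ ≈ 1.358.
p = a·p₁ + b·p₂ ≈ (-0.023, -0.430, -0.902); φ = arcsin(p_z) ≈ -64.48°, λ = atan2(p_y, p_x) ≈ -93.08°.

≈ 64°S, 93°W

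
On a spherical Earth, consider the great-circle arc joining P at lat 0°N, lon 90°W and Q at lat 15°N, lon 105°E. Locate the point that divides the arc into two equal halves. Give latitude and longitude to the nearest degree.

The haversine formula gives a central angle δ ≈ 2.773 rad (158.9°) between the endpoints.
Interpolate at f = 1/2 with slerp weights a = sin((1−f)δ)/sin δ ≈ 2.732, b = sin(fδ)/sin δ ≈ 2.732.
p = a·p₁ + b·p₂ ≈ (-0.683, -0.183, 0.707); φ = arcsin(p_z) ≈ 45.00°, λ = atan2(p_y, p_x) ≈ -165.00°.

≈ lat 45°N, lon 165°W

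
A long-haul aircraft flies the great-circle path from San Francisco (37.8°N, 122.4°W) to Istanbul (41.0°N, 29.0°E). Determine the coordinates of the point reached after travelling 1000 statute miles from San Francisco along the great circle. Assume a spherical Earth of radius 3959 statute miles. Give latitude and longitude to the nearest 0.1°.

≈ (51.0°N, 114.1°W)

Write both endpoints as unit vectors p₁, p₂ with components (cos φ cos λ, cos φ sin λ, sin φ).
The central angle between the endpoints is δ = arccos(p₁·p₂) ≈ 1.693 rad (97.0°). The total great-circle distance is δ·R ≈ 1.693 × 3959 ≈ 6701 mi, so the target fraction is f = 1000/6701 ≈ 0.149.
Interpolate at f ≈ 0.149 with slerp weights a = sin((1−f)δ)/sin δ ≈ 0.999, b = sin(fδ)/sin δ ≈ 0.252.
p = a·p₁ + b·p₂ ≈ (-0.257, -0.574, 0.777); φ = arcsin(p_z) ≈ 51.02°, λ = atan2(p_y, p_x) ≈ -114.09°.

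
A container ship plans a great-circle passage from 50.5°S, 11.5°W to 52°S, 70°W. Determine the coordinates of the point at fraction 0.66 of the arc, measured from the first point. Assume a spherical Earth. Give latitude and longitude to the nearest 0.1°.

≈ 54.9°S, 50.2°W

Convert each endpoint to a unit vector on the sphere (x = cos φ cos λ, y = cos φ sin λ, z = sin φ).
The central angle between the endpoints is δ = arccos(p₁·p₂) ≈ 0.622 rad (35.6°).
Interpolate at f = 0.66 with slerp weights a = sin((1−f)δ)/sin δ ≈ 0.360, b = sin(fδ)/sin δ ≈ 0.685.
p = a·p₁ + b·p₂ ≈ (0.369, -0.442, -0.818); φ = arcsin(p_z) ≈ -54.86°, λ = atan2(p_y, p_x) ≈ -50.16°.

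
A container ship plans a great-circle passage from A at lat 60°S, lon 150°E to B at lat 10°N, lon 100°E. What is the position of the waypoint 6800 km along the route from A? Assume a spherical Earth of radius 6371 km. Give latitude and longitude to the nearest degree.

Convert each endpoint to a unit vector on the sphere (x = cos φ cos λ, y = cos φ sin λ, z = sin φ).
The central angle between the endpoints is δ = arccos(p₁·p₂) ≈ 1.404 rad (80.4°). The total great-circle distance is δ·R ≈ 1.404 × 6371 ≈ 8944 km, so the target fraction is f = 6800/8944 ≈ 0.760.
Interpolate at f ≈ 0.760 with slerp weights a = sin((1−f)δ)/sin δ ≈ 0.335, b = sin(fδ)/sin δ ≈ 0.888.
p = a·p₁ + b·p₂ ≈ (-0.297, 0.945, -0.136); φ = arcsin(p_z) ≈ -7.80°, λ = atan2(p_y, p_x) ≈ 107.44°.

≈ lat 8°S, lon 107°E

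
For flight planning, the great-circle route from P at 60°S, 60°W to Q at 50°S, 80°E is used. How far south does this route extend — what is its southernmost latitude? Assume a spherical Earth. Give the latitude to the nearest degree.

The great circle lies in the plane with unit normal n̂ = (p₁ × p₂)/|p₁ × p₂|.
Here n̂_z ≈ +0.227; the vertex latitude is φ_max = arccos|n̂_z| ≈ 76.9°.

≈ 77°S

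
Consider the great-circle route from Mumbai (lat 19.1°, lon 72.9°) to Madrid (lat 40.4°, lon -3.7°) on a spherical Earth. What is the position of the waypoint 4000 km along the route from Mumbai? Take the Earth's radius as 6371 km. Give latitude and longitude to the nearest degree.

From cos δ = sin φ₁ sin φ₂ + cos φ₁ cos φ₂ cos Δλ, the central angle is δ ≈ 1.182 rad (67.7°). The total great-circle distance is δ·R ≈ 1.182 × 6371 ≈ 7532 km, so the target fraction is f = 4000/7532 ≈ 0.531.
Interpolate at f ≈ 0.531 with slerp weights a = sin((1−f)δ)/sin δ ≈ 0.569, b = sin(fδ)/sin δ ≈ 0.635.
p = a·p₁ + b·p₂ ≈ (0.640, 0.483, 0.598); φ = arcsin(p_z) ≈ 36.69°, λ = atan2(p_y, p_x) ≈ 37.00°.

≈ lat 37°, lon 37°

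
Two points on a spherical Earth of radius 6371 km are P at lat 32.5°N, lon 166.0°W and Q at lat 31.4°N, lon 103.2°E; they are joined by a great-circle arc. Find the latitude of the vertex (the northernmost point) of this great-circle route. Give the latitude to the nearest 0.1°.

The great circle lies in the plane with unit normal n̂ = (p₁ × p₂)/|p₁ × p₂|.
Here n̂_z ≈ -0.748; the vertex latitude is φ_max = arccos|n̂_z| ≈ 41.6°.

≈ 41.6°N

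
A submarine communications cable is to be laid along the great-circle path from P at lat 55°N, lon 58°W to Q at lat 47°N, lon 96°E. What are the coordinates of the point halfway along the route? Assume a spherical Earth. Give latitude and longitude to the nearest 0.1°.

≈ lat 79.0°N, lon 39.5°E

The haversine formula gives a central angle δ ≈ 1.321 rad (75.7°) between the endpoints.
Interpolate at f = 1/2 with slerp weights a = sin((1−f)δ)/sin δ ≈ 0.633, b = sin(fδ)/sin δ ≈ 0.633.
p = a·p₁ + b·p₂ ≈ (0.147, 0.121, 0.982); φ = arcsin(p_z) ≈ 78.99°, λ = atan2(p_y, p_x) ≈ 39.51°.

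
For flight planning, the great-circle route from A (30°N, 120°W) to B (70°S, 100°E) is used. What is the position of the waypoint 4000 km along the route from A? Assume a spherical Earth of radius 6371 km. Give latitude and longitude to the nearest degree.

Write both endpoints as unit vectors p₁, p₂ with components (cos φ cos λ, cos φ sin λ, sin φ).
The central angle between the endpoints is δ = arccos(p₁·p₂) ≈ 2.342 rad (134.2°). The total great-circle distance is δ·R ≈ 2.342 × 6371 ≈ 14919 km, so the target fraction is f = 4000/14919 ≈ 0.268.
Interpolate at f ≈ 0.268 with slerp weights a = sin((1−f)δ)/sin δ ≈ 1.380, b = sin(fδ)/sin δ ≈ 0.819.
p = a·p₁ + b·p₂ ≈ (-0.646, -0.759, -0.080); φ = arcsin(p_z) ≈ -4.56°, λ = atan2(p_y, p_x) ≈ -130.40°.

≈ (5°S, 130°W)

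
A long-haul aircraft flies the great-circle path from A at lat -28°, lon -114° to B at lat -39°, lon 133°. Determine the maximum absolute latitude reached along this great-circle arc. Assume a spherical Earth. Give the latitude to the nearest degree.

The great circle lies in the plane with unit normal n̂ = (p₁ × p₂)/|p₁ × p₂|.
Here n̂_z ≈ -0.632; the vertex latitude is φ_max = arccos|n̂_z| ≈ 50.8°.

≈ -51°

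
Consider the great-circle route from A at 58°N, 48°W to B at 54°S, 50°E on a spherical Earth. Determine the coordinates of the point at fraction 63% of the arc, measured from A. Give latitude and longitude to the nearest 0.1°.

≈ 12.8°S, 12.5°E

Convert each endpoint to a unit vector on the sphere (x = cos φ cos λ, y = cos φ sin λ, z = sin φ).
The central angle between the endpoints is δ = arccos(p₁·p₂) ≈ 2.388 rad (136.8°).
Interpolate at f = 0.63 with slerp weights a = sin((1−f)δ)/sin δ ≈ 1.130, b = sin(fδ)/sin δ ≈ 1.459.
p = a·p₁ + b·p₂ ≈ (0.952, 0.212, -0.222); φ = arcsin(p_z) ≈ -12.81°, λ = atan2(p_y, p_x) ≈ 12.54°.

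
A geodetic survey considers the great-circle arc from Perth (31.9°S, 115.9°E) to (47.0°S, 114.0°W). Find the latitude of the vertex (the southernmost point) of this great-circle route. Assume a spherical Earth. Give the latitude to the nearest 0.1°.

The great circle lies in the plane with unit normal n̂ = (p₁ × p₂)/|p₁ × p₂|.
Here n̂_z ≈ +0.443; the vertex latitude is φ_max = arccos|n̂_z| ≈ 63.7°.

≈ 63.7°S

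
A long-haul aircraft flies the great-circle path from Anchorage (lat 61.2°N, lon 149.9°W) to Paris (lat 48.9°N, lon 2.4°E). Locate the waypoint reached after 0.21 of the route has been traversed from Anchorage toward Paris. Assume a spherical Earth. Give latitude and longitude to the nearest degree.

≈ lat 74°N, lon 133°W

Write both endpoints as unit vectors p₁, p₂ with components (cos φ cos λ, cos φ sin λ, sin φ).
The central angle between the endpoints is δ = arccos(p₁·p₂) ≈ 1.181 rad (67.7°).
Interpolate at f = 0.21 with slerp weights a = sin((1−f)δ)/sin δ ≈ 0.869, b = sin(fδ)/sin δ ≈ 0.265.
p = a·p₁ + b·p₂ ≈ (-0.188, -0.203, 0.961); φ = arcsin(p_z) ≈ 73.97°, λ = atan2(p_y, p_x) ≈ -132.82°.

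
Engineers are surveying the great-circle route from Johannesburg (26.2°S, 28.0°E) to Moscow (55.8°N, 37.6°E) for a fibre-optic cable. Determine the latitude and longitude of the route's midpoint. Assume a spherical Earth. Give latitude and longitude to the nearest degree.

Write both endpoints as unit vectors p₁, p₂ with components (cos φ cos λ, cos φ sin λ, sin φ).
The central angle between the endpoints is δ = arccos(p₁·p₂) ≈ 1.438 rad (82.4°).
Interpolate at f = 1/2 with slerp weights a = sin((1−f)δ)/sin δ ≈ 0.665, b = sin(fδ)/sin δ ≈ 0.665.
p = a·p₁ + b·p₂ ≈ (0.822, 0.508, 0.256); φ = arcsin(p_z) ≈ 14.85°, λ = atan2(p_y, p_x) ≈ 31.70°.

≈ (15°N, 32°E)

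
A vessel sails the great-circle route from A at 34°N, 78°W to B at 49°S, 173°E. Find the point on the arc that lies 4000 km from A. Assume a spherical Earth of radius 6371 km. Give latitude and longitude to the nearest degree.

From cos δ = sin φ₁ sin φ₂ + cos φ₁ cos φ₂ cos Δλ, the central angle is δ ≈ 2.213 rad (126.8°). The total great-circle distance is δ·R ≈ 2.213 × 6371 ≈ 14100 km, so the target fraction is f = 4000/14100 ≈ 0.284.
Interpolate at f ≈ 0.284 with slerp weights a = sin((1−f)δ)/sin δ ≈ 1.249, b = sin(fδ)/sin δ ≈ 0.734.
p = a·p₁ + b·p₂ ≈ (-0.262, -0.954, 0.145); φ = arcsin(p_z) ≈ 8.32°, λ = atan2(p_y, p_x) ≈ -105.38°.

≈ 8°N, 105°W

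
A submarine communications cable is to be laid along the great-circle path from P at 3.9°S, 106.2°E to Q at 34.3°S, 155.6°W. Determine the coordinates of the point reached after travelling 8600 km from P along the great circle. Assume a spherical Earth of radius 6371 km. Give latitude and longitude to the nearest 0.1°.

≈ 34.9°S, 176.5°W

Convert each endpoint to a unit vector on the sphere (x = cos φ cos λ, y = cos φ sin λ, z = sin φ).
The central angle between the endpoints is δ = arccos(p₁·p₂) ≈ 1.650 rad (94.5°). The total great-circle distance is δ·R ≈ 1.650 × 6371 ≈ 10513 km, so the target fraction is f = 8600/10513 ≈ 0.818.
Interpolate at f ≈ 0.818 with slerp weights a = sin((1−f)δ)/sin δ ≈ 0.297, b = sin(fδ)/sin δ ≈ 0.979.
p = a·p₁ + b·p₂ ≈ (-0.819, -0.050, -0.572); φ = arcsin(p_z) ≈ -34.87°, λ = atan2(p_y, p_x) ≈ -176.52°.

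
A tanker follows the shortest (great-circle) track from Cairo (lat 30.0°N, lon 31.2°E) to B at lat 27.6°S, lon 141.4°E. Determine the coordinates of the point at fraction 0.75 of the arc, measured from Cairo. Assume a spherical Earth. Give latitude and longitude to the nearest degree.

Write both endpoints as unit vectors p₁, p₂ with components (cos φ cos λ, cos φ sin λ, sin φ).
The central angle between the endpoints is δ = arccos(p₁·p₂) ≈ 2.091 rad (119.8°).
Interpolate at f = 0.75 with slerp weights a = sin((1−f)δ)/sin δ ≈ 0.575, b = sin(fδ)/sin δ ≈ 1.152.
p = a·p₁ + b·p₂ ≈ (-0.372, 0.895, -0.246); φ = arcsin(p_z) ≈ -14.25°, λ = atan2(p_y, p_x) ≈ 112.57°.

≈ lat 14°S, lon 113°E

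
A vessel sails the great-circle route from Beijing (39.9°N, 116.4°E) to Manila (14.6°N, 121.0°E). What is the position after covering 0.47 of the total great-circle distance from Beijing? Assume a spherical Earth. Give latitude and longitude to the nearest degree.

Convert each endpoint to a unit vector on the sphere (x = cos φ cos λ, y = cos φ sin λ, z = sin φ).
The central angle between the endpoints is δ = arccos(p₁·p₂) ≈ 0.447 rad (25.6°).
Interpolate at f = 0.47 with slerp weights a = sin((1−f)δ)/sin δ ≈ 0.543, b = sin(fδ)/sin δ ≈ 0.482.
p = a·p₁ + b·p₂ ≈ (-0.426, 0.773, 0.470); φ = arcsin(p_z) ≈ 28.03°, λ = atan2(p_y, p_x) ≈ 118.83°.

≈ 28°N, 119°E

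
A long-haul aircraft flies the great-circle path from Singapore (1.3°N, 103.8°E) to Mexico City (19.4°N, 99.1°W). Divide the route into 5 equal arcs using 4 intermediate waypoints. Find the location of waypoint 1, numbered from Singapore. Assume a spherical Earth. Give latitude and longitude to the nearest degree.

Write both endpoints as unit vectors p₁, p₂ with components (cos φ cos λ, cos φ sin λ, sin φ).
The central angle between the endpoints is δ = arccos(p₁·p₂) ≈ 2.608 rad (149.4°).
Interpolate at f = 1/5 with slerp weights a = sin((1−f)δ)/sin δ ≈ 1.711, b = sin(fδ)/sin δ ≈ 0.980.
p = a·p₁ + b·p₂ ≈ (-0.554, 0.748, 0.364); φ = arcsin(p_z) ≈ 21.37°, λ = atan2(p_y, p_x) ≈ 126.53°.

≈ 21°N, 127°E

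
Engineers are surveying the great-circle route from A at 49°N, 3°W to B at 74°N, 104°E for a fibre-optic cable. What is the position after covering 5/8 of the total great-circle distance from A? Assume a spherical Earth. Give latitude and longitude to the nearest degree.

Convert each endpoint to a unit vector on the sphere (x = cos φ cos λ, y = cos φ sin λ, z = sin φ).
The central angle between the endpoints is δ = arccos(p₁·p₂) ≈ 0.833 rad (47.7°).
Interpolate at f = 5/8 with slerp weights a = sin((1−f)δ)/sin δ ≈ 0.415, b = sin(fδ)/sin δ ≈ 0.672.
p = a·p₁ + b·p₂ ≈ (0.227, 0.166, 0.960); φ = arcsin(p_z) ≈ 73.67°, λ = atan2(p_y, p_x) ≈ 36.07°.

≈ 74°N, 36°E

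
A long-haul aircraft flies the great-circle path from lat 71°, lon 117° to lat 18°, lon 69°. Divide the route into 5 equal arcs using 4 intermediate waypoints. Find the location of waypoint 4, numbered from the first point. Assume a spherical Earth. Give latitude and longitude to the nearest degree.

The haversine formula gives a central angle δ ≈ 1.048 rad (60.0°) between the endpoints.
Interpolate at f = 4/5 with slerp weights a = sin((1−f)δ)/sin δ ≈ 0.240, b = sin(fδ)/sin δ ≈ 0.858.
p = a·p₁ + b·p₂ ≈ (0.257, 0.832, 0.492); φ = arcsin(p_z) ≈ 29.49°, λ = atan2(p_y, p_x) ≈ 72.83°.

≈ lat 29°, lon 73°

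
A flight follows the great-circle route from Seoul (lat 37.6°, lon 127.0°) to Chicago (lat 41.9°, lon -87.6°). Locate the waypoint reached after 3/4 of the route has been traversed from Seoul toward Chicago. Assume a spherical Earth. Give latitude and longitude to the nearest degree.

≈ lat 61°, lon -110°

Convert each endpoint to a unit vector on the sphere (x = cos φ cos λ, y = cos φ sin λ, z = sin φ).
The central angle between the endpoints is δ = arccos(p₁·p₂) ≈ 1.649 rad (94.5°).
Interpolate at f = 3/4 with slerp weights a = sin((1−f)δ)/sin δ ≈ 0.402, b = sin(fδ)/sin δ ≈ 0.948.
p = a·p₁ + b·p₂ ≈ (-0.162, -0.450, 0.878); φ = arcsin(p_z) ≈ 61.40°, λ = atan2(p_y, p_x) ≈ -109.79°.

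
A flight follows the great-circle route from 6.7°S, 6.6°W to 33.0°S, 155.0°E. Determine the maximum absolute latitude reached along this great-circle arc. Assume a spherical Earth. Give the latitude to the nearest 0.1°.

The great circle lies in the plane with unit normal n̂ = (p₁ × p₂)/|p₁ × p₂|.
Here n̂_z ≈ +0.383; the vertex latitude is φ_max = arccos|n̂_z| ≈ 67.5°.
Check via Clairaut: cos φ_max = |cos φ₁| · sin C = cos(6.7°)·sin(157.3°) ≈ 0.383, again giving ≈ 67.5°.

≈ 67.5°S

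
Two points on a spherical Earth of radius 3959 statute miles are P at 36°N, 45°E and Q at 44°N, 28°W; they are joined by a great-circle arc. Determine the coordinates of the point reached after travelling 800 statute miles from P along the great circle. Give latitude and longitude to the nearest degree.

Write both endpoints as unit vectors p₁, p₂ with components (cos φ cos λ, cos φ sin λ, sin φ).
The central angle between the endpoints is δ = arccos(p₁·p₂) ≈ 0.954 rad (54.7°). The total great-circle distance is δ·R ≈ 0.954 × 3959 ≈ 3777 mi, so the target fraction is f = 800/3777 ≈ 0.212.
Interpolate at f ≈ 0.212 with slerp weights a = sin((1−f)δ)/sin δ ≈ 0.837, b = sin(fδ)/sin δ ≈ 0.246.
p = a·p₁ + b·p₂ ≈ (0.635, 0.396, 0.663); φ = arcsin(p_z) ≈ 41.54°, λ = atan2(p_y, p_x) ≈ 31.93°.

≈ 42°N, 32°E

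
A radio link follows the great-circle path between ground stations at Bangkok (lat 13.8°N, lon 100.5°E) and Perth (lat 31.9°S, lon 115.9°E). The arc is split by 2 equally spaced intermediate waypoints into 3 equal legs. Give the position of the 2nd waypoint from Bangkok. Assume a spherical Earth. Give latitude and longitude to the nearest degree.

Convert each endpoint to a unit vector on the sphere (x = cos φ cos λ, y = cos φ sin λ, z = sin φ).
The central angle between the endpoints is δ = arccos(p₁·p₂) ≈ 0.838 rad (48.0°).
Interpolate at f = 2/3 with slerp weights a = sin((1−f)δ)/sin δ ≈ 0.371, b = sin(fδ)/sin δ ≈ 0.713.
p = a·p₁ + b·p₂ ≈ (-0.330, 0.899, -0.288); φ = arcsin(p_z) ≈ -16.76°, λ = atan2(p_y, p_x) ≈ 110.17°.

≈ lat 17°S, lon 110°E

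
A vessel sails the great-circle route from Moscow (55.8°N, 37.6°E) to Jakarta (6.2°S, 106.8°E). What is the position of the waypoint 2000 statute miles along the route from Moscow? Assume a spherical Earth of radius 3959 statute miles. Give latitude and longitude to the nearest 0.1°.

Convert each endpoint to a unit vector on the sphere (x = cos φ cos λ, y = cos φ sin λ, z = sin φ).
The central angle between the endpoints is δ = arccos(p₁·p₂) ≈ 1.461 rad (83.7°). The total great-circle distance is δ·R ≈ 1.461 × 3959 ≈ 5786 mi, so the target fraction is f = 2000/5786 ≈ 0.346.
Interpolate at f ≈ 0.346 with slerp weights a = sin((1−f)δ)/sin δ ≈ 0.822, b = sin(fδ)/sin δ ≈ 0.487.
p = a·p₁ + b·p₂ ≈ (0.226, 0.745, 0.627); φ = arcsin(p_z) ≈ 38.85°, λ = atan2(p_y, p_x) ≈ 73.12°.

≈ (38.8°N, 73.1°E)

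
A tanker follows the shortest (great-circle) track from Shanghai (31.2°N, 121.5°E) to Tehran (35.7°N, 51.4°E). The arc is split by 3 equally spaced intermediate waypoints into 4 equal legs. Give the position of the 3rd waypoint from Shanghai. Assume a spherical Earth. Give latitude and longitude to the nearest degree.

Convert each endpoint to a unit vector on the sphere (x = cos φ cos λ, y = cos φ sin λ, z = sin φ).
The central angle between the endpoints is δ = arccos(p₁·p₂) ≈ 1.002 rad (57.4°).
Interpolate at f = 3/4 with slerp weights a = sin((1−f)δ)/sin δ ≈ 0.294, b = sin(fδ)/sin δ ≈ 0.810.
p = a·p₁ + b·p₂ ≈ (0.279, 0.729, 0.625); φ = arcsin(p_z) ≈ 38.70°, λ = atan2(p_y, p_x) ≈ 69.05°.

≈ 39°N, 69°E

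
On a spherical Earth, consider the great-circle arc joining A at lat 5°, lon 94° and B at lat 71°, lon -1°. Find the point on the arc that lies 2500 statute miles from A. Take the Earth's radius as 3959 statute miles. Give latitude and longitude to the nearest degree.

≈ lat 39°, lon 80°

The haversine formula gives a central angle δ ≈ 1.517 rad (86.9°) between the endpoints. The total great-circle distance is δ·R ≈ 1.517 × 3959 ≈ 6004 mi, so the target fraction is f = 2500/6004 ≈ 0.416.
Interpolate at f ≈ 0.416 with slerp weights a = sin((1−f)δ)/sin δ ≈ 0.775, b = sin(fδ)/sin δ ≈ 0.591.
p = a·p₁ + b·p₂ ≈ (0.139, 0.767, 0.627); φ = arcsin(p_z) ≈ 38.80°, λ = atan2(p_y, p_x) ≈ 79.76°.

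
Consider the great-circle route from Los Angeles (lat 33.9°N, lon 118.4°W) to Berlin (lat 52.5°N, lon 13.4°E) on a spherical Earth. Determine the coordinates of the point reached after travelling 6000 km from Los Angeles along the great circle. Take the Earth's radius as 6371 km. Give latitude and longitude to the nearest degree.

≈ lat 68°N, lon 42°W

Write both endpoints as unit vectors p₁, p₂ with components (cos φ cos λ, cos φ sin λ, sin φ).
The central angle between the endpoints is δ = arccos(p₁·p₂) ≈ 1.465 rad (83.9°). The total great-circle distance is δ·R ≈ 1.465 × 6371 ≈ 9333 km, so the target fraction is f = 6000/9333 ≈ 0.643.
Interpolate at f ≈ 0.643 with slerp weights a = sin((1−f)δ)/sin δ ≈ 0.502, b = sin(fδ)/sin δ ≈ 0.813.
p = a·p₁ + b·p₂ ≈ (0.283, -0.252, 0.925); φ = arcsin(p_z) ≈ 67.72°, λ = atan2(p_y, p_x) ≈ -41.67°.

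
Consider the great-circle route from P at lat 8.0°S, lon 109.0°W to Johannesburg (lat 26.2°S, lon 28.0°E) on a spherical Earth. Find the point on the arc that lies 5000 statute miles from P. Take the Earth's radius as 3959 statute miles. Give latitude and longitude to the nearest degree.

Write both endpoints as unit vectors p₁, p₂ with components (cos φ cos λ, cos φ sin λ, sin φ).
The central angle between the endpoints is δ = arccos(p₁·p₂) ≈ 2.200 rad (126.0°). The total great-circle distance is δ·R ≈ 2.200 × 3959 ≈ 8709 mi, so the target fraction is f = 5000/8709 ≈ 0.574.
Interpolate at f ≈ 0.574 with slerp weights a = sin((1−f)δ)/sin δ ≈ 0.996, b = sin(fδ)/sin δ ≈ 1.179.
p = a·p₁ + b·p₂ ≈ (0.612, -0.437, -0.659); φ = arcsin(p_z) ≈ -41.23°, λ = atan2(p_y, p_x) ≈ -35.48°.

≈ lat 41°S, lon 35°W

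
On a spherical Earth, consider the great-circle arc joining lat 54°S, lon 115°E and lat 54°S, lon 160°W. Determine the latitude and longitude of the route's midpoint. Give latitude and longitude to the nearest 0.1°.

Write both endpoints as unit vectors p₁, p₂ with components (cos φ cos λ, cos φ sin λ, sin φ).
The central angle between the endpoints is δ = arccos(p₁·p₂) ≈ 0.817 rad (46.8°).
Interpolate at f = 1/2 with slerp weights a = sin((1−f)δ)/sin δ ≈ 0.545, b = sin(fδ)/sin δ ≈ 0.545.
p = a·p₁ + b·p₂ ≈ (-0.436, 0.181, -0.881); φ = arcsin(p_z) ≈ -61.82°, λ = atan2(p_y, p_x) ≈ 157.50°.

≈ lat 61.8°S, lon 157.5°E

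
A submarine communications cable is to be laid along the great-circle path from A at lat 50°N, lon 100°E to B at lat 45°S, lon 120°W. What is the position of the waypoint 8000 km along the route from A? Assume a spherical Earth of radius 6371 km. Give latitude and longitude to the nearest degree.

Convert each endpoint to a unit vector on the sphere (x = cos φ cos λ, y = cos φ sin λ, z = sin φ).
The central angle between the endpoints is δ = arccos(p₁·p₂) ≈ 2.668 rad (152.9°). The total great-circle distance is δ·R ≈ 2.668 × 6371 ≈ 16997 km, so the target fraction is f = 8000/16997 ≈ 0.471.
Interpolate at f ≈ 0.471 with slerp weights a = sin((1−f)δ)/sin δ ≈ 2.164, b = sin(fδ)/sin δ ≈ 2.084.
p = a·p₁ + b·p₂ ≈ (-0.978, 0.094, 0.184); φ = arcsin(p_z) ≈ 10.63°, λ = atan2(p_y, p_x) ≈ 174.52°.

≈ lat 11°N, lon 175°E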